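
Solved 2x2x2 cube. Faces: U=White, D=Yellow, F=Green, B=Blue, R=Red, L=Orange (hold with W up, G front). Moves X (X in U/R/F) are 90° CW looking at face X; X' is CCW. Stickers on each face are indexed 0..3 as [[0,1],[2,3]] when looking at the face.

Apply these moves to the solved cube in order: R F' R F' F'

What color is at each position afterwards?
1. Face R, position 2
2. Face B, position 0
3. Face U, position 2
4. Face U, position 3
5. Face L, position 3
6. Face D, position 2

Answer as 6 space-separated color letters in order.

After move 1 (R): R=RRRR U=WGWG F=GYGY D=YBYB B=WBWB
After move 2 (F'): F=YYGG U=WGRR R=BRYR D=OOYB L=OGOW
After move 3 (R): R=YBRR U=WYRG F=YOGB D=OWYW B=RBGB
After move 4 (F'): F=OBYG U=WYYR R=WBOR D=GWYW L=OGOR
After move 5 (F'): F=BGOY U=WYWO R=WBGR D=GRYW L=OROY
Query 1: R[2] = G
Query 2: B[0] = R
Query 3: U[2] = W
Query 4: U[3] = O
Query 5: L[3] = Y
Query 6: D[2] = Y

Answer: G R W O Y Y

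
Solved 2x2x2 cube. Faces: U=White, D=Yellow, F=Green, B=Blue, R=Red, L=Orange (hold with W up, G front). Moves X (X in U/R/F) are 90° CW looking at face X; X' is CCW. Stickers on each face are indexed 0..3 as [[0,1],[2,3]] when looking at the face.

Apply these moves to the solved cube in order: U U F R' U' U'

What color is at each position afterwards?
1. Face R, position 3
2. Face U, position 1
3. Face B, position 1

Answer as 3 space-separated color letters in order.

Answer: W O W

Derivation:
After move 1 (U): U=WWWW F=RRGG R=BBRR B=OOBB L=GGOO
After move 2 (U): U=WWWW F=BBGG R=OORR B=GGBB L=RROO
After move 3 (F): F=GBGB U=WWOR R=WOWR D=ROYY L=RYOY
After move 4 (R'): R=ORWW U=WBOG F=GWGR D=RBYB B=YGOB
After move 5 (U'): U=BGWO F=RYGR R=GWWW B=OROB L=YGOY
After move 6 (U'): U=GOBW F=YGGR R=RYWW B=GWOB L=OROY
Query 1: R[3] = W
Query 2: U[1] = O
Query 3: B[1] = W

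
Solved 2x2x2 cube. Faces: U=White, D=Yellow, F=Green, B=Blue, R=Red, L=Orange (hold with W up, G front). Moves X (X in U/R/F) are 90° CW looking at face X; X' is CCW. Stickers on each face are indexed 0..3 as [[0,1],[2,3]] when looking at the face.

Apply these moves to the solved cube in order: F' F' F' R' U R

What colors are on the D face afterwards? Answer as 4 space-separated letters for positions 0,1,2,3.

After move 1 (F'): F=GGGG U=WWRR R=YRYR D=OOYY L=OWOW
After move 2 (F'): F=GGGG U=WWYY R=OROR D=WWYY L=OROR
After move 3 (F'): F=GGGG U=WWOO R=WRWR D=RRYY L=OYOY
After move 4 (R'): R=RRWW U=WBOB F=GWGO D=RGYG B=YBRB
After move 5 (U): U=OWBB F=RRGO R=YBWW B=OYRB L=GWOY
After move 6 (R): R=WYWB U=ORBO F=RGGG D=RRYO B=BYWB
Query: D face = RRYO

Answer: R R Y O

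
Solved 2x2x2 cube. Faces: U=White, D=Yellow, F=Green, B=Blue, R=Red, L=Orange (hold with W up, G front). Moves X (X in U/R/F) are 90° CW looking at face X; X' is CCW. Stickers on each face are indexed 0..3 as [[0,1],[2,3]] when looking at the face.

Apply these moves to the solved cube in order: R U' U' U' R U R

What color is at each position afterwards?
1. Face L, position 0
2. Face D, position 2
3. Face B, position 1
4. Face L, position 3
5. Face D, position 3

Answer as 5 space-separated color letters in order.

Answer: R Y Y O G

Derivation:
After move 1 (R): R=RRRR U=WGWG F=GYGY D=YBYB B=WBWB
After move 2 (U'): U=GGWW F=OOGY R=GYRR B=RRWB L=WBOO
After move 3 (U'): U=GWGW F=WBGY R=OORR B=GYWB L=RROO
After move 4 (U'): U=WWGG F=RRGY R=WBRR B=OOWB L=GYOO
After move 5 (R): R=RWRB U=WRGY F=RBGB D=YWYO B=GOWB
After move 6 (U): U=GWYR F=RWGB R=GORB B=GYWB L=RBOO
After move 7 (R): R=RGBO U=GWYB F=RWGO D=YWYG B=RYWB
Query 1: L[0] = R
Query 2: D[2] = Y
Query 3: B[1] = Y
Query 4: L[3] = O
Query 5: D[3] = G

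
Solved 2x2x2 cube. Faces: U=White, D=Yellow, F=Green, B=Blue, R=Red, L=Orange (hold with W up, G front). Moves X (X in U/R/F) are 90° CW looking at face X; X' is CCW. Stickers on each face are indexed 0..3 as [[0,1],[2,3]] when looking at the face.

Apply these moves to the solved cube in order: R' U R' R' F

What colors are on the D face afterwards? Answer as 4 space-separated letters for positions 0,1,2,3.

Answer: B R Y B

Derivation:
After move 1 (R'): R=RRRR U=WBWB F=GWGW D=YGYG B=YBYB
After move 2 (U): U=WWBB F=RRGW R=YBRR B=OOYB L=GWOO
After move 3 (R'): R=BRYR U=WYBO F=RWGB D=YRYW B=GOGB
After move 4 (R'): R=RRBY U=WGBG F=RYGO D=YWYB B=WORB
After move 5 (F): F=GROY U=WGOW R=BRGY D=BRYB L=GYOW
Query: D face = BRYB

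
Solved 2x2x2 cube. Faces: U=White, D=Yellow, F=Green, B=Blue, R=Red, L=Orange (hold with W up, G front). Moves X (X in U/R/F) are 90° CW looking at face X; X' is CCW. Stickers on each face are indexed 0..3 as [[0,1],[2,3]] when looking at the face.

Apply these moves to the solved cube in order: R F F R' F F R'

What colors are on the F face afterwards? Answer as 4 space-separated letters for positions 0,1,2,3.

After move 1 (R): R=RRRR U=WGWG F=GYGY D=YBYB B=WBWB
After move 2 (F): F=GGYY U=WGOO R=WRGR D=RRYB L=OYOB
After move 3 (F): F=YGYG U=WGBY R=OROR D=GWYB L=OROR
After move 4 (R'): R=RROO U=WWBW F=YGYY D=GGYG B=BBWB
After move 5 (F): F=YYYG U=WWRR R=BRWO D=ORYG L=OGOG
After move 6 (F): F=YYGY U=WWGG R=RRRO D=WBYG L=OOOR
After move 7 (R'): R=RORR U=WWGB F=YWGG D=WYYY B=GBBB
Query: F face = YWGG

Answer: Y W G G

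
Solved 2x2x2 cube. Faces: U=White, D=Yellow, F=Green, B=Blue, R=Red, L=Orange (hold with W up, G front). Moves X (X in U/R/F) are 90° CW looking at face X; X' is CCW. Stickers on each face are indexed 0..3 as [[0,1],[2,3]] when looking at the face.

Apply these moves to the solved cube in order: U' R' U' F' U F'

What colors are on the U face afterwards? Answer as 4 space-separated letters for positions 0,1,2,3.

After move 1 (U'): U=WWWW F=OOGG R=GGRR B=RRBB L=BBOO
After move 2 (R'): R=GRGR U=WBWR F=OWGW D=YOYG B=YRYB
After move 3 (U'): U=BRWW F=BBGW R=OWGR B=GRYB L=YROO
After move 4 (F'): F=BWBG U=BROG R=OWYR D=ROYG L=YWOW
After move 5 (U): U=OBGR F=OWBG R=GRYR B=YWYB L=BWOW
After move 6 (F'): F=WGOB U=OBGY R=ORRR D=WWYG L=BROG
Query: U face = OBGY

Answer: O B G Y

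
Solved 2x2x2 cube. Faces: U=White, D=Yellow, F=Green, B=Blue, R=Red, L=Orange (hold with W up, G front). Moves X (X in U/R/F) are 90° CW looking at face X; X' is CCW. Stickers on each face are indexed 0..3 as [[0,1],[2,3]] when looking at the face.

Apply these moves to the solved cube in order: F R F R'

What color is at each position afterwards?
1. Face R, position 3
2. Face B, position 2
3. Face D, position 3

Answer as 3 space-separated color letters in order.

Answer: G W R

Derivation:
After move 1 (F): F=GGGG U=WWOO R=WRWR D=RRYY L=OYOY
After move 2 (R): R=WWRR U=WGOG F=GRGY D=RBYB B=OBWB
After move 3 (F): F=GGYR U=WGYY R=OWGR D=RWYB L=OROB
After move 4 (R'): R=WROG U=WWYO F=GGYY D=RGYR B=BBWB
Query 1: R[3] = G
Query 2: B[2] = W
Query 3: D[3] = R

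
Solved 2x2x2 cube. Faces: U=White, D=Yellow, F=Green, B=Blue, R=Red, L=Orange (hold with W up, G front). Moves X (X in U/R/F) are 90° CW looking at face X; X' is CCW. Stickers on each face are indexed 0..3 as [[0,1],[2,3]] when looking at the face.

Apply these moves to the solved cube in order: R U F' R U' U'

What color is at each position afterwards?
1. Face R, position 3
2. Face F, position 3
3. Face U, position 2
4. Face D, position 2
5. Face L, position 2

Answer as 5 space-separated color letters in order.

Answer: B B Y Y O

Derivation:
After move 1 (R): R=RRRR U=WGWG F=GYGY D=YBYB B=WBWB
After move 2 (U): U=WWGG F=RRGY R=WBRR B=OOWB L=GYOO
After move 3 (F'): F=RYRG U=WWWR R=BBYR D=YOYB L=GGOG
After move 4 (R): R=YBRB U=WYWG F=RORB D=YWYO B=ROWB
After move 5 (U'): U=YGWW F=GGRB R=RORB B=YBWB L=ROOG
After move 6 (U'): U=GWYW F=RORB R=GGRB B=ROWB L=YBOG
Query 1: R[3] = B
Query 2: F[3] = B
Query 3: U[2] = Y
Query 4: D[2] = Y
Query 5: L[2] = O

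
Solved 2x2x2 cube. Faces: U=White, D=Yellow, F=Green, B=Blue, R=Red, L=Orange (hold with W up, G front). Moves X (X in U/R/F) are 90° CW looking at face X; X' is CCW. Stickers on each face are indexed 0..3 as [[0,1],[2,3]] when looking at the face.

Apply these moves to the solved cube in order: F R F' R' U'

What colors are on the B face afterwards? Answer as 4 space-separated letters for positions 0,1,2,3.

Answer: W R Y B

Derivation:
After move 1 (F): F=GGGG U=WWOO R=WRWR D=RRYY L=OYOY
After move 2 (R): R=WWRR U=WGOG F=GRGY D=RBYB B=OBWB
After move 3 (F'): F=RYGG U=WGWR R=BWRR D=YYYB L=OGOO
After move 4 (R'): R=WRBR U=WWWO F=RGGR D=YYYG B=BBYB
After move 5 (U'): U=WOWW F=OGGR R=RGBR B=WRYB L=BBOO
Query: B face = WRYB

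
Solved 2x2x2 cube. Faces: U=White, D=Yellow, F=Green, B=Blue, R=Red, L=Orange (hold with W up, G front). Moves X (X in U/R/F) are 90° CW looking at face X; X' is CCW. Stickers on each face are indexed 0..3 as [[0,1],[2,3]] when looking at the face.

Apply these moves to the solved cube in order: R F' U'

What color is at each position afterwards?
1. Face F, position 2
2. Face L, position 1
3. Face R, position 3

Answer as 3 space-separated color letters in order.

Answer: G B R

Derivation:
After move 1 (R): R=RRRR U=WGWG F=GYGY D=YBYB B=WBWB
After move 2 (F'): F=YYGG U=WGRR R=BRYR D=OOYB L=OGOW
After move 3 (U'): U=GRWR F=OGGG R=YYYR B=BRWB L=WBOW
Query 1: F[2] = G
Query 2: L[1] = B
Query 3: R[3] = R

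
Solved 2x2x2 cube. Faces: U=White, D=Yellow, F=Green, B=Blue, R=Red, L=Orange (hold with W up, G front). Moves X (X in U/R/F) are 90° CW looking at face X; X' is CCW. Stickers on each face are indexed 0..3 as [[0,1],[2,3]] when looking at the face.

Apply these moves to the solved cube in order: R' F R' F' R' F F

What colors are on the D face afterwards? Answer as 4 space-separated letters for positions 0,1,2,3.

After move 1 (R'): R=RRRR U=WBWB F=GWGW D=YGYG B=YBYB
After move 2 (F): F=GGWW U=WBOO R=WRBR D=RRYG L=OYOG
After move 3 (R'): R=RRWB U=WYOY F=GBWO D=RGYW B=GBRB
After move 4 (F'): F=BOGW U=WYRW R=GRRB D=YGYW L=OYOO
After move 5 (R'): R=RBGR U=WRRG F=BYGW D=YOYW B=WBGB
After move 6 (F): F=GBWY U=WROY R=RBGR D=GRYW L=OYOO
After move 7 (F): F=WGYB U=WROY R=OBYR D=GRYW L=OGOR
Query: D face = GRYW

Answer: G R Y W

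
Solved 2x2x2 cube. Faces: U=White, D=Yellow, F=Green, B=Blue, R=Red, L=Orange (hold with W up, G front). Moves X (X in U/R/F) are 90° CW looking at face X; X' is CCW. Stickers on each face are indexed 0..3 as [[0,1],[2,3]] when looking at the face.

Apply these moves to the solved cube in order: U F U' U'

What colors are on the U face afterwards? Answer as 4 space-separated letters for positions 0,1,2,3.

Answer: G O W W

Derivation:
After move 1 (U): U=WWWW F=RRGG R=BBRR B=OOBB L=GGOO
After move 2 (F): F=GRGR U=WWOG R=WBWR D=RBYY L=GYOY
After move 3 (U'): U=WGWO F=GYGR R=GRWR B=WBBB L=OOOY
After move 4 (U'): U=GOWW F=OOGR R=GYWR B=GRBB L=WBOY
Query: U face = GOWW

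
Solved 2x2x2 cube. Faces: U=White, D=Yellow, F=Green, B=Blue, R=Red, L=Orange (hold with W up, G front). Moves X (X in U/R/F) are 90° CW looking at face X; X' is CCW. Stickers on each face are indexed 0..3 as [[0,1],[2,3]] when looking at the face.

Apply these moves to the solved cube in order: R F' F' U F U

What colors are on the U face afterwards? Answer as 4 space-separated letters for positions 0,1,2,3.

After move 1 (R): R=RRRR U=WGWG F=GYGY D=YBYB B=WBWB
After move 2 (F'): F=YYGG U=WGRR R=BRYR D=OOYB L=OGOW
After move 3 (F'): F=YGYG U=WGBY R=OROR D=GWYB L=OROR
After move 4 (U): U=BWYG F=ORYG R=WBOR B=ORWB L=YGOR
After move 5 (F): F=YOGR U=BWRG R=YBGR D=OWYB L=YGOW
After move 6 (U): U=RBGW F=YBGR R=ORGR B=YGWB L=YOOW
Query: U face = RBGW

Answer: R B G W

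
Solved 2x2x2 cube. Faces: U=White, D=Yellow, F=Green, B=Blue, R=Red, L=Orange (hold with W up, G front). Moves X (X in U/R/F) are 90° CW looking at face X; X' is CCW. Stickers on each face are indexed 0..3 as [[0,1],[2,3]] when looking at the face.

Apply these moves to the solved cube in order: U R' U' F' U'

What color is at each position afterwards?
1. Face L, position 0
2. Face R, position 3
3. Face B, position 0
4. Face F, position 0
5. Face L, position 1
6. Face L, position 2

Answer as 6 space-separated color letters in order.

Answer: B R R Y R O

Derivation:
After move 1 (U): U=WWWW F=RRGG R=BBRR B=OOBB L=GGOO
After move 2 (R'): R=BRBR U=WBWO F=RWGW D=YRYG B=YOYB
After move 3 (U'): U=BOWW F=GGGW R=RWBR B=BRYB L=YOOO
After move 4 (F'): F=GWGG U=BORB R=RWYR D=OOYG L=YWOW
After move 5 (U'): U=OBBR F=YWGG R=GWYR B=RWYB L=BROW
Query 1: L[0] = B
Query 2: R[3] = R
Query 3: B[0] = R
Query 4: F[0] = Y
Query 5: L[1] = R
Query 6: L[2] = O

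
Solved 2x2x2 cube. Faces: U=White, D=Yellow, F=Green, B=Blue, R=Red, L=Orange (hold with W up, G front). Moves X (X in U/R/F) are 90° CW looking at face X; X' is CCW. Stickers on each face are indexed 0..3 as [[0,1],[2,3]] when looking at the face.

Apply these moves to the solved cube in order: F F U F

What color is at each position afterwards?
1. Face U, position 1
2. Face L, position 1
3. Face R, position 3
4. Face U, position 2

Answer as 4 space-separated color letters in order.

After move 1 (F): F=GGGG U=WWOO R=WRWR D=RRYY L=OYOY
After move 2 (F): F=GGGG U=WWYY R=OROR D=WWYY L=OROR
After move 3 (U): U=YWYW F=ORGG R=BBOR B=ORBB L=GGOR
After move 4 (F): F=GOGR U=YWRG R=YBWR D=OBYY L=GWOW
Query 1: U[1] = W
Query 2: L[1] = W
Query 3: R[3] = R
Query 4: U[2] = R

Answer: W W R R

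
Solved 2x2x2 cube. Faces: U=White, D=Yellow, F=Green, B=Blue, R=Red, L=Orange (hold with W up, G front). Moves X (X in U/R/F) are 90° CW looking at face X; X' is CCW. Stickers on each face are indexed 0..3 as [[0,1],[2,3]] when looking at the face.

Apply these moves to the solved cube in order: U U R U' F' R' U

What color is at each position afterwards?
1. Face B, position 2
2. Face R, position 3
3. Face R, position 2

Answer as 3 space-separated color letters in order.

After move 1 (U): U=WWWW F=RRGG R=BBRR B=OOBB L=GGOO
After move 2 (U): U=WWWW F=BBGG R=OORR B=GGBB L=RROO
After move 3 (R): R=RORO U=WBWG F=BYGY D=YBYG B=WGWB
After move 4 (U'): U=BGWW F=RRGY R=BYRO B=ROWB L=WGOO
After move 5 (F'): F=RYRG U=BGBR R=BYYO D=GOYG L=WWOW
After move 6 (R'): R=YOBY U=BWBR F=RGRR D=GYYG B=GOOB
After move 7 (U): U=BBRW F=YORR R=GOBY B=WWOB L=RGOW
Query 1: B[2] = O
Query 2: R[3] = Y
Query 3: R[2] = B

Answer: O Y B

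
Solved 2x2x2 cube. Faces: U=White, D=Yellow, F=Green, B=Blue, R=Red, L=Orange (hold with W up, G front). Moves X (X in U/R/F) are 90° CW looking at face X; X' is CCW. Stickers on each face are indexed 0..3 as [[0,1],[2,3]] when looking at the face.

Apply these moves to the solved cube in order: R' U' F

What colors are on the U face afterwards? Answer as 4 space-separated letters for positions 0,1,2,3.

After move 1 (R'): R=RRRR U=WBWB F=GWGW D=YGYG B=YBYB
After move 2 (U'): U=BBWW F=OOGW R=GWRR B=RRYB L=YBOO
After move 3 (F): F=GOWO U=BBOB R=WWWR D=RGYG L=YYOG
Query: U face = BBOB

Answer: B B O B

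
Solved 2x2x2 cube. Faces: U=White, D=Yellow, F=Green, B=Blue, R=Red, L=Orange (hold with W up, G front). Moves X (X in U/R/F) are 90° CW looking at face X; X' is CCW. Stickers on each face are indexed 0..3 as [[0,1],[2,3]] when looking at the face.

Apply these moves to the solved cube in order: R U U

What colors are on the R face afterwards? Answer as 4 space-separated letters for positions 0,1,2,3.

After move 1 (R): R=RRRR U=WGWG F=GYGY D=YBYB B=WBWB
After move 2 (U): U=WWGG F=RRGY R=WBRR B=OOWB L=GYOO
After move 3 (U): U=GWGW F=WBGY R=OORR B=GYWB L=RROO
Query: R face = OORR

Answer: O O R R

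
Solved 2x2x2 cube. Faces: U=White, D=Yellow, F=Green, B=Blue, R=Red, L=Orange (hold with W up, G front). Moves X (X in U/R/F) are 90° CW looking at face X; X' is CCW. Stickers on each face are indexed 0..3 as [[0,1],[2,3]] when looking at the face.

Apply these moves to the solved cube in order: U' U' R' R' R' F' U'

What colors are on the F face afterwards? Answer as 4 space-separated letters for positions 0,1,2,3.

After move 1 (U'): U=WWWW F=OOGG R=GGRR B=RRBB L=BBOO
After move 2 (U'): U=WWWW F=BBGG R=OORR B=GGBB L=RROO
After move 3 (R'): R=OROR U=WBWG F=BWGW D=YBYG B=YGYB
After move 4 (R'): R=RROO U=WYWY F=BBGG D=YWYW B=GGBB
After move 5 (R'): R=RORO U=WBWG F=BYGY D=YBYG B=WGWB
After move 6 (F'): F=YYBG U=WBRR R=BOYO D=ROYG L=RGOW
After move 7 (U'): U=BRWR F=RGBG R=YYYO B=BOWB L=WGOW
Query: F face = RGBG

Answer: R G B G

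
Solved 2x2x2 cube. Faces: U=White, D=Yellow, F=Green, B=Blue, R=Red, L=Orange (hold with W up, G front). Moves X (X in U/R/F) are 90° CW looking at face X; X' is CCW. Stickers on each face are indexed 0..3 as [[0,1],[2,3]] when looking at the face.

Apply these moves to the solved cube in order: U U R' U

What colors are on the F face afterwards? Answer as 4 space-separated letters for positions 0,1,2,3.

After move 1 (U): U=WWWW F=RRGG R=BBRR B=OOBB L=GGOO
After move 2 (U): U=WWWW F=BBGG R=OORR B=GGBB L=RROO
After move 3 (R'): R=OROR U=WBWG F=BWGW D=YBYG B=YGYB
After move 4 (U): U=WWGB F=ORGW R=YGOR B=RRYB L=BWOO
Query: F face = ORGW

Answer: O R G W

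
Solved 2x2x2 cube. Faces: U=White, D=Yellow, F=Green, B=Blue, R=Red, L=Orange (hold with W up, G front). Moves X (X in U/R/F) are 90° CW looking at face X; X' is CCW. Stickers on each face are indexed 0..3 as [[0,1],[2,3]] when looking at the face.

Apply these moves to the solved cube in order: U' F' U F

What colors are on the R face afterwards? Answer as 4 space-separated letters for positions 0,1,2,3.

After move 1 (U'): U=WWWW F=OOGG R=GGRR B=RRBB L=BBOO
After move 2 (F'): F=OGOG U=WWGR R=YGYR D=BOYY L=BWOW
After move 3 (U): U=GWRW F=YGOG R=RRYR B=BWBB L=OGOW
After move 4 (F): F=OYGG U=GWWG R=RRWR D=YRYY L=OBOO
Query: R face = RRWR

Answer: R R W R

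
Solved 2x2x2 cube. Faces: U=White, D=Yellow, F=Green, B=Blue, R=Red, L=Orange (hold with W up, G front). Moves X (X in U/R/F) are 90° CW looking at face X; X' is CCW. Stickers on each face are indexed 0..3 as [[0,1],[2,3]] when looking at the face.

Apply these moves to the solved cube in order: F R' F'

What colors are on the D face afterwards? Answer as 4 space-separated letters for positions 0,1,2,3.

Answer: Y Y Y G

Derivation:
After move 1 (F): F=GGGG U=WWOO R=WRWR D=RRYY L=OYOY
After move 2 (R'): R=RRWW U=WBOB F=GWGO D=RGYG B=YBRB
After move 3 (F'): F=WOGG U=WBRW R=GRRW D=YYYG L=OBOO
Query: D face = YYYG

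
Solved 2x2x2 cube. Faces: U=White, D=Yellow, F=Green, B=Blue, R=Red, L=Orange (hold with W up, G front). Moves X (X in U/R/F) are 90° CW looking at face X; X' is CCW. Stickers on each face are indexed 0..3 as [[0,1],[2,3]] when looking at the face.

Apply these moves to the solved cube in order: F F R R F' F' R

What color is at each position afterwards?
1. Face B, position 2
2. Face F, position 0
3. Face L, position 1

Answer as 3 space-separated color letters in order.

Answer: W B R

Derivation:
After move 1 (F): F=GGGG U=WWOO R=WRWR D=RRYY L=OYOY
After move 2 (F): F=GGGG U=WWYY R=OROR D=WWYY L=OROR
After move 3 (R): R=OORR U=WGYG F=GWGY D=WBYB B=YBWB
After move 4 (R): R=RORO U=WWYY F=GBGB D=WWYY B=GBGB
After move 5 (F'): F=BBGG U=WWRR R=WOWO D=RRYY L=OYOY
After move 6 (F'): F=BGBG U=WWWW R=RORO D=YYYY L=OROR
After move 7 (R): R=RROO U=WGWG F=BYBY D=YGYG B=WBWB
Query 1: B[2] = W
Query 2: F[0] = B
Query 3: L[1] = R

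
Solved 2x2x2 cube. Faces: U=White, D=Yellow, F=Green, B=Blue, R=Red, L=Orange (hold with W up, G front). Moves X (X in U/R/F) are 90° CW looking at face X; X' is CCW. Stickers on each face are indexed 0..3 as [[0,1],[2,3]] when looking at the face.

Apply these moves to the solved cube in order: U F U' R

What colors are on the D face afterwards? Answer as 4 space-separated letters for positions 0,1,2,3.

Answer: R B Y W

Derivation:
After move 1 (U): U=WWWW F=RRGG R=BBRR B=OOBB L=GGOO
After move 2 (F): F=GRGR U=WWOG R=WBWR D=RBYY L=GYOY
After move 3 (U'): U=WGWO F=GYGR R=GRWR B=WBBB L=OOOY
After move 4 (R): R=WGRR U=WYWR F=GBGY D=RBYW B=OBGB
Query: D face = RBYW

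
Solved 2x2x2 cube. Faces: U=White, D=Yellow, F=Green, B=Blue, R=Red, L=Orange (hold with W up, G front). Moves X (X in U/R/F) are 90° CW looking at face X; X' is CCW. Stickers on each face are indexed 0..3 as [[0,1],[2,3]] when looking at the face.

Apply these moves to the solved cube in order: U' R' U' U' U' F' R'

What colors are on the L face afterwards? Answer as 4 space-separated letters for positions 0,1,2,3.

After move 1 (U'): U=WWWW F=OOGG R=GGRR B=RRBB L=BBOO
After move 2 (R'): R=GRGR U=WBWR F=OWGW D=YOYG B=YRYB
After move 3 (U'): U=BRWW F=BBGW R=OWGR B=GRYB L=YROO
After move 4 (U'): U=RWBW F=YRGW R=BBGR B=OWYB L=GROO
After move 5 (U'): U=WWRB F=GRGW R=YRGR B=BBYB L=OWOO
After move 6 (F'): F=RWGG U=WWYG R=ORYR D=WOYG L=OBOR
After move 7 (R'): R=RROY U=WYYB F=RWGG D=WWYG B=GBOB
Query: L face = OBOR

Answer: O B O R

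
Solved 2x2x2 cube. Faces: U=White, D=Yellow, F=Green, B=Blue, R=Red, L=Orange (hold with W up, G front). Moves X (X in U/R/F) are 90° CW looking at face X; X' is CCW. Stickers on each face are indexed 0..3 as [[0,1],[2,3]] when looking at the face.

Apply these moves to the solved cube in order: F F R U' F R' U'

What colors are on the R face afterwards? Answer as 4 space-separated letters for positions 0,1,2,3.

After move 1 (F): F=GGGG U=WWOO R=WRWR D=RRYY L=OYOY
After move 2 (F): F=GGGG U=WWYY R=OROR D=WWYY L=OROR
After move 3 (R): R=OORR U=WGYG F=GWGY D=WBYB B=YBWB
After move 4 (U'): U=GGWY F=ORGY R=GWRR B=OOWB L=YBOR
After move 5 (F): F=GOYR U=GGRB R=WWYR D=RGYB L=YWOB
After move 6 (R'): R=WRWY U=GWRO F=GGYB D=ROYR B=BOGB
After move 7 (U'): U=WOGR F=YWYB R=GGWY B=WRGB L=BOOB
Query: R face = GGWY

Answer: G G W Y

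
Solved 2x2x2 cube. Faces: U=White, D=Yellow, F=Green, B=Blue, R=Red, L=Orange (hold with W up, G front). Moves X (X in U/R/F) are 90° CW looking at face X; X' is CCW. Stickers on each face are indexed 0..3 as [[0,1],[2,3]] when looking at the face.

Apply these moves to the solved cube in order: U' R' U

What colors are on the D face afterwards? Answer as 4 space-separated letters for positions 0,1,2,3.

After move 1 (U'): U=WWWW F=OOGG R=GGRR B=RRBB L=BBOO
After move 2 (R'): R=GRGR U=WBWR F=OWGW D=YOYG B=YRYB
After move 3 (U): U=WWRB F=GRGW R=YRGR B=BBYB L=OWOO
Query: D face = YOYG

Answer: Y O Y G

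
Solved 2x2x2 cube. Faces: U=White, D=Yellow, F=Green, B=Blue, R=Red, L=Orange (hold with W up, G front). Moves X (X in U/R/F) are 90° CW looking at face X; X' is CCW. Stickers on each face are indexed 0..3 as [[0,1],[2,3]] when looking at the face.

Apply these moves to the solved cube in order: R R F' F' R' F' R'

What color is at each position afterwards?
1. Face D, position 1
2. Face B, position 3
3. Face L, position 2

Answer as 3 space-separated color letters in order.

After move 1 (R): R=RRRR U=WGWG F=GYGY D=YBYB B=WBWB
After move 2 (R): R=RRRR U=WYWY F=GBGB D=YWYW B=GBGB
After move 3 (F'): F=BBGG U=WYRR R=WRYR D=OOYW L=OYOW
After move 4 (F'): F=BGBG U=WYWY R=OROR D=YWYW L=OROR
After move 5 (R'): R=RROO U=WGWG F=BYBY D=YGYG B=WBWB
After move 6 (F'): F=YYBB U=WGRO R=GRYO D=RRYG L=OGOW
After move 7 (R'): R=ROGY U=WWRW F=YGBO D=RYYB B=GBRB
Query 1: D[1] = Y
Query 2: B[3] = B
Query 3: L[2] = O

Answer: Y B O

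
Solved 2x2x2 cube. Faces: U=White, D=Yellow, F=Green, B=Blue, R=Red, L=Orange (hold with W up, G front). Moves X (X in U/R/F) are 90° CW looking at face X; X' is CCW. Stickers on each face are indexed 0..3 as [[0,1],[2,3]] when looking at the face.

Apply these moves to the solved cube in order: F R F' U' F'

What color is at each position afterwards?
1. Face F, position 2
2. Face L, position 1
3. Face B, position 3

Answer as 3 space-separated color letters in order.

After move 1 (F): F=GGGG U=WWOO R=WRWR D=RRYY L=OYOY
After move 2 (R): R=WWRR U=WGOG F=GRGY D=RBYB B=OBWB
After move 3 (F'): F=RYGG U=WGWR R=BWRR D=YYYB L=OGOO
After move 4 (U'): U=GRWW F=OGGG R=RYRR B=BWWB L=OBOO
After move 5 (F'): F=GGOG U=GRRR R=YYYR D=BOYB L=OWOW
Query 1: F[2] = O
Query 2: L[1] = W
Query 3: B[3] = B

Answer: O W B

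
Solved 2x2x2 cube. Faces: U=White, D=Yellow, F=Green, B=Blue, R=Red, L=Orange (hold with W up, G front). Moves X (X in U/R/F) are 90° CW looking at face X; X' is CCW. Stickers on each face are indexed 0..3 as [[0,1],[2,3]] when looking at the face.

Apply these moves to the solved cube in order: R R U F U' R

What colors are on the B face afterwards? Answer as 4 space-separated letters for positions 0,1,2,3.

After move 1 (R): R=RRRR U=WGWG F=GYGY D=YBYB B=WBWB
After move 2 (R): R=RRRR U=WYWY F=GBGB D=YWYW B=GBGB
After move 3 (U): U=WWYY F=RRGB R=GBRR B=OOGB L=GBOO
After move 4 (F): F=GRBR U=WWOB R=YBYR D=RGYW L=GYOW
After move 5 (U'): U=WBWO F=GYBR R=GRYR B=YBGB L=OOOW
After move 6 (R): R=YGRR U=WYWR F=GGBW D=RGYY B=OBBB
Query: B face = OBBB

Answer: O B B B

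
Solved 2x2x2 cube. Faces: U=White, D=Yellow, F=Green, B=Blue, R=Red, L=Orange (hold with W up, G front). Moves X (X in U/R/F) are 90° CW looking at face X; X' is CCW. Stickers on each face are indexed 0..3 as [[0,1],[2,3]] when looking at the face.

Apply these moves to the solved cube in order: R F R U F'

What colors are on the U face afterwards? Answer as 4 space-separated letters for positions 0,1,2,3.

Answer: O W O R

Derivation:
After move 1 (R): R=RRRR U=WGWG F=GYGY D=YBYB B=WBWB
After move 2 (F): F=GGYY U=WGOO R=WRGR D=RRYB L=OYOB
After move 3 (R): R=GWRR U=WGOY F=GRYB D=RWYW B=OBGB
After move 4 (U): U=OWYG F=GWYB R=OBRR B=OYGB L=GROB
After move 5 (F'): F=WBGY U=OWOR R=WBRR D=RBYW L=GGOY
Query: U face = OWOR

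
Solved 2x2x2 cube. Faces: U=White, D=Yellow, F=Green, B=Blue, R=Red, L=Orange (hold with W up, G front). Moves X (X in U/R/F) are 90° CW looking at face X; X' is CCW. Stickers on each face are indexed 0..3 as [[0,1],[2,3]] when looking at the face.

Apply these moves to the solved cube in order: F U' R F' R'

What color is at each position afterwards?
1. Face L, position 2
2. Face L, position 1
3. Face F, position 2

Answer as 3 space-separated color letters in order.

After move 1 (F): F=GGGG U=WWOO R=WRWR D=RRYY L=OYOY
After move 2 (U'): U=WOWO F=OYGG R=GGWR B=WRBB L=BBOY
After move 3 (R): R=WGRG U=WYWG F=ORGY D=RBYW B=OROB
After move 4 (F'): F=RYOG U=WYWR R=BGRG D=BYYW L=BGOW
After move 5 (R'): R=GGBR U=WOWO F=RYOR D=BYYG B=WRYB
Query 1: L[2] = O
Query 2: L[1] = G
Query 3: F[2] = O

Answer: O G O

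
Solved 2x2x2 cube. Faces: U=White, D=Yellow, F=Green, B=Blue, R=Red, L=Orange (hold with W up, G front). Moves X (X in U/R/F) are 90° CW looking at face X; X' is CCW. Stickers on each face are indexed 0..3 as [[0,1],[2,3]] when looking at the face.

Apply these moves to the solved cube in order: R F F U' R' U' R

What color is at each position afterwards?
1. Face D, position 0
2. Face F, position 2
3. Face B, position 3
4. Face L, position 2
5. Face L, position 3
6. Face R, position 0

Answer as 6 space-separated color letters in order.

After move 1 (R): R=RRRR U=WGWG F=GYGY D=YBYB B=WBWB
After move 2 (F): F=GGYY U=WGOO R=WRGR D=RRYB L=OYOB
After move 3 (F): F=YGYG U=WGBY R=OROR D=GWYB L=OROR
After move 4 (U'): U=GYWB F=ORYG R=YGOR B=ORWB L=WBOR
After move 5 (R'): R=GRYO U=GWWO F=OYYB D=GRYG B=BRWB
After move 6 (U'): U=WOGW F=WBYB R=OYYO B=GRWB L=BROR
After move 7 (R): R=YOOY U=WBGB F=WRYG D=GWYG B=WROB
Query 1: D[0] = G
Query 2: F[2] = Y
Query 3: B[3] = B
Query 4: L[2] = O
Query 5: L[3] = R
Query 6: R[0] = Y

Answer: G Y B O R Y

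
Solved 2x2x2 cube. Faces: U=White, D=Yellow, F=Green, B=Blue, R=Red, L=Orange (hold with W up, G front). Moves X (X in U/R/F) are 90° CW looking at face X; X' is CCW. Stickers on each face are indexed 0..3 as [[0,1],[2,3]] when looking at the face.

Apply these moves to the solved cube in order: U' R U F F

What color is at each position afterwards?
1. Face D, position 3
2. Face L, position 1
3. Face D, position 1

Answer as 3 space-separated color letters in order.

Answer: R R G

Derivation:
After move 1 (U'): U=WWWW F=OOGG R=GGRR B=RRBB L=BBOO
After move 2 (R): R=RGRG U=WOWG F=OYGY D=YBYR B=WRWB
After move 3 (U): U=WWGO F=RGGY R=WRRG B=BBWB L=OYOO
After move 4 (F): F=GRYG U=WWOY R=GROG D=RWYR L=OYOB
After move 5 (F): F=YGGR U=WWBY R=ORYG D=OGYR L=OROW
Query 1: D[3] = R
Query 2: L[1] = R
Query 3: D[1] = G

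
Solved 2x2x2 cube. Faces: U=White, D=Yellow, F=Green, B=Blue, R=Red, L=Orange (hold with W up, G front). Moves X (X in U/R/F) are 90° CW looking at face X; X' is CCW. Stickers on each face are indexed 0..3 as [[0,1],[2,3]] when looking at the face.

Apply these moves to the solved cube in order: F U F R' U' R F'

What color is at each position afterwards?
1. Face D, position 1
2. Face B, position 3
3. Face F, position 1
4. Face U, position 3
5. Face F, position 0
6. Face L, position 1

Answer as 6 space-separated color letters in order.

Answer: R B R W W G

Derivation:
After move 1 (F): F=GGGG U=WWOO R=WRWR D=RRYY L=OYOY
After move 2 (U): U=OWOW F=WRGG R=BBWR B=OYBB L=GGOY
After move 3 (F): F=GWGR U=OWYG R=OBWR D=WBYY L=GROR
After move 4 (R'): R=BROW U=OBYO F=GWGG D=WWYR B=YYBB
After move 5 (U'): U=BOOY F=GRGG R=GWOW B=BRBB L=YYOR
After move 6 (R): R=OGWW U=BROG F=GWGR D=WBYB B=YROB
After move 7 (F'): F=WRGG U=BROW R=BGWW D=YRYB L=YGOO
Query 1: D[1] = R
Query 2: B[3] = B
Query 3: F[1] = R
Query 4: U[3] = W
Query 5: F[0] = W
Query 6: L[1] = G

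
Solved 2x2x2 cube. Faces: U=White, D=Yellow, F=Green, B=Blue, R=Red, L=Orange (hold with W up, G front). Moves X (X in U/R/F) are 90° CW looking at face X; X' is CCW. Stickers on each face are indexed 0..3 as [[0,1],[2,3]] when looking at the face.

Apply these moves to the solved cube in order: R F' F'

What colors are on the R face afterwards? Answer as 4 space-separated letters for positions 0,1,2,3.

After move 1 (R): R=RRRR U=WGWG F=GYGY D=YBYB B=WBWB
After move 2 (F'): F=YYGG U=WGRR R=BRYR D=OOYB L=OGOW
After move 3 (F'): F=YGYG U=WGBY R=OROR D=GWYB L=OROR
Query: R face = OROR

Answer: O R O R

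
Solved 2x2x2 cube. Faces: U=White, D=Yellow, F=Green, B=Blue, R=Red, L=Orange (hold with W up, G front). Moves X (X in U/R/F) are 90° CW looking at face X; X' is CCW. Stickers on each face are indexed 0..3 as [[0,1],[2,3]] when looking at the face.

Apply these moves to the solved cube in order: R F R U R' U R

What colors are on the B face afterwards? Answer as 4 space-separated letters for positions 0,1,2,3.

After move 1 (R): R=RRRR U=WGWG F=GYGY D=YBYB B=WBWB
After move 2 (F): F=GGYY U=WGOO R=WRGR D=RRYB L=OYOB
After move 3 (R): R=GWRR U=WGOY F=GRYB D=RWYW B=OBGB
After move 4 (U): U=OWYG F=GWYB R=OBRR B=OYGB L=GROB
After move 5 (R'): R=BROR U=OGYO F=GWYG D=RWYB B=WYWB
After move 6 (U): U=YOOG F=BRYG R=WYOR B=GRWB L=GWOB
After move 7 (R): R=OWRY U=YROG F=BWYB D=RWYG B=GROB
Query: B face = GROB

Answer: G R O B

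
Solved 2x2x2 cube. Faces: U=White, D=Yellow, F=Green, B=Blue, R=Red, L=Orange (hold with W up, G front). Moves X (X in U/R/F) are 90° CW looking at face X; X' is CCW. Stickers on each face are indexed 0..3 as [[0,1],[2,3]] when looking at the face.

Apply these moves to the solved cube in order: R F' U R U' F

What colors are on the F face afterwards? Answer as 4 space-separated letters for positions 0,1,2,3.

After move 1 (R): R=RRRR U=WGWG F=GYGY D=YBYB B=WBWB
After move 2 (F'): F=YYGG U=WGRR R=BRYR D=OOYB L=OGOW
After move 3 (U): U=RWRG F=BRGG R=WBYR B=OGWB L=YYOW
After move 4 (R): R=YWRB U=RRRG F=BOGB D=OWYO B=GGWB
After move 5 (U'): U=RGRR F=YYGB R=BORB B=YWWB L=GGOW
After move 6 (F): F=GYBY U=RGWG R=RORB D=RBYO L=GOOW
Query: F face = GYBY

Answer: G Y B Y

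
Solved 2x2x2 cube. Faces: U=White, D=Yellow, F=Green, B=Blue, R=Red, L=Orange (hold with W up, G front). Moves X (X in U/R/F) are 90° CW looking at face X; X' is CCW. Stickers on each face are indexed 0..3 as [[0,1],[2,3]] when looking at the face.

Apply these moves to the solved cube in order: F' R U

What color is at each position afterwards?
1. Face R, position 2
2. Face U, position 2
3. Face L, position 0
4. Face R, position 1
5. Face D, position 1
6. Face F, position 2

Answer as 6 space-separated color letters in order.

Answer: R G G B B G

Derivation:
After move 1 (F'): F=GGGG U=WWRR R=YRYR D=OOYY L=OWOW
After move 2 (R): R=YYRR U=WGRG F=GOGY D=OBYB B=RBWB
After move 3 (U): U=RWGG F=YYGY R=RBRR B=OWWB L=GOOW
Query 1: R[2] = R
Query 2: U[2] = G
Query 3: L[0] = G
Query 4: R[1] = B
Query 5: D[1] = B
Query 6: F[2] = G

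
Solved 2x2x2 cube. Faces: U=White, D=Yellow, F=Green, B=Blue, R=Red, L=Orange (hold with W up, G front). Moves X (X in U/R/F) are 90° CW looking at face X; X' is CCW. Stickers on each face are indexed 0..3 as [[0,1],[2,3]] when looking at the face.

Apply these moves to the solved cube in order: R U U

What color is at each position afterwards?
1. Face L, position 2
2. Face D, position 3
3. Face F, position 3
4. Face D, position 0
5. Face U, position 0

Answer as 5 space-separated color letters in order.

After move 1 (R): R=RRRR U=WGWG F=GYGY D=YBYB B=WBWB
After move 2 (U): U=WWGG F=RRGY R=WBRR B=OOWB L=GYOO
After move 3 (U): U=GWGW F=WBGY R=OORR B=GYWB L=RROO
Query 1: L[2] = O
Query 2: D[3] = B
Query 3: F[3] = Y
Query 4: D[0] = Y
Query 5: U[0] = G

Answer: O B Y Y G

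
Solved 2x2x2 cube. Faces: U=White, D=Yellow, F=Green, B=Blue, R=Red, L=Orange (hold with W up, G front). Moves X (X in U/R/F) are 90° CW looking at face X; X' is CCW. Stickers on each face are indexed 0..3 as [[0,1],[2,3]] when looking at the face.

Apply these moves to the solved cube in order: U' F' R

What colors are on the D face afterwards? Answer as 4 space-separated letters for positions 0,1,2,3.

After move 1 (U'): U=WWWW F=OOGG R=GGRR B=RRBB L=BBOO
After move 2 (F'): F=OGOG U=WWGR R=YGYR D=BOYY L=BWOW
After move 3 (R): R=YYRG U=WGGG F=OOOY D=BBYR B=RRWB
Query: D face = BBYR

Answer: B B Y R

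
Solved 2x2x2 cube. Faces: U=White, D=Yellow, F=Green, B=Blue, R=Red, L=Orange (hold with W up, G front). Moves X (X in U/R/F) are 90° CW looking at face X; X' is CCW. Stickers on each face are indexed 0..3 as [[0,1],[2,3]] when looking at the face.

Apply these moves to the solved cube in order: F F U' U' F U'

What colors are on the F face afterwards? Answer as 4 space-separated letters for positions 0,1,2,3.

After move 1 (F): F=GGGG U=WWOO R=WRWR D=RRYY L=OYOY
After move 2 (F): F=GGGG U=WWYY R=OROR D=WWYY L=OROR
After move 3 (U'): U=WYWY F=ORGG R=GGOR B=ORBB L=BBOR
After move 4 (U'): U=YYWW F=BBGG R=OROR B=GGBB L=OROR
After move 5 (F): F=GBGB U=YYRR R=WRWR D=OOYY L=OWOW
After move 6 (U'): U=YRYR F=OWGB R=GBWR B=WRBB L=GGOW
Query: F face = OWGB

Answer: O W G B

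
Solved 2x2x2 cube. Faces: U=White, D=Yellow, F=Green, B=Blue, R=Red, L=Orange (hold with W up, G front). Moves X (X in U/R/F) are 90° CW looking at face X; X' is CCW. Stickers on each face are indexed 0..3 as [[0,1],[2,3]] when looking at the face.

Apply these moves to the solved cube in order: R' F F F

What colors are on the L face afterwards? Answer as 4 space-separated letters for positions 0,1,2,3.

Answer: O B O W

Derivation:
After move 1 (R'): R=RRRR U=WBWB F=GWGW D=YGYG B=YBYB
After move 2 (F): F=GGWW U=WBOO R=WRBR D=RRYG L=OYOG
After move 3 (F): F=WGWG U=WBGY R=OROR D=BWYG L=OROR
After move 4 (F): F=WWGG U=WBRR R=GRYR D=OOYG L=OBOW
Query: L face = OBOW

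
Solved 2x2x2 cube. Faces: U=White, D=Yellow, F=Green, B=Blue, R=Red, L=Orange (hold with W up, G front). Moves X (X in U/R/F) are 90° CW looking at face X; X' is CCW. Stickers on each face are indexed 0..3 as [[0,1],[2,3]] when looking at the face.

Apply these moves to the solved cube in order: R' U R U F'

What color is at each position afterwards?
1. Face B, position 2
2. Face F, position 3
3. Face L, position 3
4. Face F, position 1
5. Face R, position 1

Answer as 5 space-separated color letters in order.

Answer: W G W G O

Derivation:
After move 1 (R'): R=RRRR U=WBWB F=GWGW D=YGYG B=YBYB
After move 2 (U): U=WWBB F=RRGW R=YBRR B=OOYB L=GWOO
After move 3 (R): R=RYRB U=WRBW F=RGGG D=YYYO B=BOWB
After move 4 (U): U=BWWR F=RYGG R=BORB B=GWWB L=RGOO
After move 5 (F'): F=YGRG U=BWBR R=YOYB D=GOYO L=RROW
Query 1: B[2] = W
Query 2: F[3] = G
Query 3: L[3] = W
Query 4: F[1] = G
Query 5: R[1] = O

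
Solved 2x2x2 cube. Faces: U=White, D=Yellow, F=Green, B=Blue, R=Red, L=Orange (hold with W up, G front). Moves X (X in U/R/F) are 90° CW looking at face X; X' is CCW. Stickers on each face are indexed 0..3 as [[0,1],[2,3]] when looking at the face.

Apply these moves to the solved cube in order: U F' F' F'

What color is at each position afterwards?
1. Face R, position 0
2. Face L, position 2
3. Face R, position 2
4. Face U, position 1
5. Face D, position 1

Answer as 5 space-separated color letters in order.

After move 1 (U): U=WWWW F=RRGG R=BBRR B=OOBB L=GGOO
After move 2 (F'): F=RGRG U=WWBR R=YBYR D=GOYY L=GWOW
After move 3 (F'): F=GGRR U=WWYY R=OBGR D=WWYY L=GROB
After move 4 (F'): F=GRGR U=WWOG R=WBWR D=RBYY L=GYOY
Query 1: R[0] = W
Query 2: L[2] = O
Query 3: R[2] = W
Query 4: U[1] = W
Query 5: D[1] = B

Answer: W O W W B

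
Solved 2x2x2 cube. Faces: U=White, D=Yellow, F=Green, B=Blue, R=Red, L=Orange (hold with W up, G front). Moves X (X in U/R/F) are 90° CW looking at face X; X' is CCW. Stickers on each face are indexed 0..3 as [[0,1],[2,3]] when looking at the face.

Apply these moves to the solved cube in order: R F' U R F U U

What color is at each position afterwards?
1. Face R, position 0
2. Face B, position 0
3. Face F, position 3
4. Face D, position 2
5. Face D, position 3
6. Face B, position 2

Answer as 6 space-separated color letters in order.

After move 1 (R): R=RRRR U=WGWG F=GYGY D=YBYB B=WBWB
After move 2 (F'): F=YYGG U=WGRR R=BRYR D=OOYB L=OGOW
After move 3 (U): U=RWRG F=BRGG R=WBYR B=OGWB L=YYOW
After move 4 (R): R=YWRB U=RRRG F=BOGB D=OWYO B=GGWB
After move 5 (F): F=GBBO U=RRWY R=RWGB D=RYYO L=YOOW
After move 6 (U): U=WRYR F=RWBO R=GGGB B=YOWB L=GBOW
After move 7 (U): U=YWRR F=GGBO R=YOGB B=GBWB L=RWOW
Query 1: R[0] = Y
Query 2: B[0] = G
Query 3: F[3] = O
Query 4: D[2] = Y
Query 5: D[3] = O
Query 6: B[2] = W

Answer: Y G O Y O W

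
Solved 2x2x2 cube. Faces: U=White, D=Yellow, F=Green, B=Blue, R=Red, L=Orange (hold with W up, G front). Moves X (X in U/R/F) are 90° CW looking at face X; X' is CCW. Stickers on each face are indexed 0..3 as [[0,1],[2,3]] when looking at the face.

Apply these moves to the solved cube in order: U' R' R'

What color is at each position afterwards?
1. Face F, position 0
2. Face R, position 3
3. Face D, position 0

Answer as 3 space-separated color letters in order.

After move 1 (U'): U=WWWW F=OOGG R=GGRR B=RRBB L=BBOO
After move 2 (R'): R=GRGR U=WBWR F=OWGW D=YOYG B=YRYB
After move 3 (R'): R=RRGG U=WYWY F=OBGR D=YWYW B=GROB
Query 1: F[0] = O
Query 2: R[3] = G
Query 3: D[0] = Y

Answer: O G Y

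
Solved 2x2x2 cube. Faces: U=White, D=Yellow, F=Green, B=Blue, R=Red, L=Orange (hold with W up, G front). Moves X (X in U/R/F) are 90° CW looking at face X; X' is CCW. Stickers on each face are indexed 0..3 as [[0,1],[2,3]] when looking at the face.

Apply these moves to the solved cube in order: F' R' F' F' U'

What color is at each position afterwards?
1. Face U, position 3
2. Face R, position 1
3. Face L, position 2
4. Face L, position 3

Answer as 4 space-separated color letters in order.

Answer: G G O R

Derivation:
After move 1 (F'): F=GGGG U=WWRR R=YRYR D=OOYY L=OWOW
After move 2 (R'): R=RRYY U=WBRB F=GWGR D=OGYG B=YBOB
After move 3 (F'): F=WRGG U=WBRY R=GROY D=WWYG L=OBOR
After move 4 (F'): F=RGWG U=WBGO R=WRWY D=BRYG L=OYOR
After move 5 (U'): U=BOWG F=OYWG R=RGWY B=WROB L=YBOR
Query 1: U[3] = G
Query 2: R[1] = G
Query 3: L[2] = O
Query 4: L[3] = R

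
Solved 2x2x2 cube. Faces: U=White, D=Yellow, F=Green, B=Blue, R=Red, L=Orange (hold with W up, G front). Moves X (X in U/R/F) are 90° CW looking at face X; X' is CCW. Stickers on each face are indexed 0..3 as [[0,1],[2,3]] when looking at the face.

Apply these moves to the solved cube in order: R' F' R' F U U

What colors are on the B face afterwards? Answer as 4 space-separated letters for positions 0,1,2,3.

Answer: G W O B

Derivation:
After move 1 (R'): R=RRRR U=WBWB F=GWGW D=YGYG B=YBYB
After move 2 (F'): F=WWGG U=WBRR R=GRYR D=OOYG L=OBOW
After move 3 (R'): R=RRGY U=WYRY F=WBGR D=OWYG B=GBOB
After move 4 (F): F=GWRB U=WYWB R=RRYY D=GRYG L=OOOW
After move 5 (U): U=WWBY F=RRRB R=GBYY B=OOOB L=GWOW
After move 6 (U): U=BWYW F=GBRB R=OOYY B=GWOB L=RROW
Query: B face = GWOB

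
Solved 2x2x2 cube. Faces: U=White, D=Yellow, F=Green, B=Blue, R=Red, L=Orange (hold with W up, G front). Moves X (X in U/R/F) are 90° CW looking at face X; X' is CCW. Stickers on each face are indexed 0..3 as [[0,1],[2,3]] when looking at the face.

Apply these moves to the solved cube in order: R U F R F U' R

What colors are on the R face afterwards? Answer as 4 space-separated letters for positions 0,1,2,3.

After move 1 (R): R=RRRR U=WGWG F=GYGY D=YBYB B=WBWB
After move 2 (U): U=WWGG F=RRGY R=WBRR B=OOWB L=GYOO
After move 3 (F): F=GRYR U=WWOY R=GBGR D=RWYB L=GYOB
After move 4 (R): R=GGRB U=WROR F=GWYB D=RWYO B=YOWB
After move 5 (F): F=YGBW U=WRBY R=OGRB D=RGYO L=GROW
After move 6 (U'): U=RYWB F=GRBW R=YGRB B=OGWB L=YOOW
After move 7 (R): R=RYBG U=RRWW F=GGBO D=RWYO B=BGYB
Query: R face = RYBG

Answer: R Y B G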